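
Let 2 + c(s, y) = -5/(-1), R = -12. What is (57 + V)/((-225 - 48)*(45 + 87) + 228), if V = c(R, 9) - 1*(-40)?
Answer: -25/8952 ≈ -0.0027927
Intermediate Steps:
c(s, y) = 3 (c(s, y) = -2 - 5/(-1) = -2 - 5*(-1) = -2 + 5 = 3)
V = 43 (V = 3 - 1*(-40) = 3 + 40 = 43)
(57 + V)/((-225 - 48)*(45 + 87) + 228) = (57 + 43)/((-225 - 48)*(45 + 87) + 228) = 100/(-273*132 + 228) = 100/(-36036 + 228) = 100/(-35808) = 100*(-1/35808) = -25/8952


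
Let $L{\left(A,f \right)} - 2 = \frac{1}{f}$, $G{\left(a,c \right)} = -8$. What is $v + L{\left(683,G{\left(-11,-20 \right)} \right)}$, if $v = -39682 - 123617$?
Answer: $- \frac{1306377}{8} \approx -1.633 \cdot 10^{5}$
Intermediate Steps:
$L{\left(A,f \right)} = 2 + \frac{1}{f}$
$v = -163299$
$v + L{\left(683,G{\left(-11,-20 \right)} \right)} = -163299 + \left(2 + \frac{1}{-8}\right) = -163299 + \left(2 - \frac{1}{8}\right) = -163299 + \frac{15}{8} = - \frac{1306377}{8}$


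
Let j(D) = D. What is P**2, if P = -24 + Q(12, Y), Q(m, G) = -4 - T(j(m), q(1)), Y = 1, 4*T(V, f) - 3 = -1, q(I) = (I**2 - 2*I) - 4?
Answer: 3249/4 ≈ 812.25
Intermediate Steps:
q(I) = -4 + I**2 - 2*I
T(V, f) = 1/2 (T(V, f) = 3/4 + (1/4)*(-1) = 3/4 - 1/4 = 1/2)
Q(m, G) = -9/2 (Q(m, G) = -4 - 1*1/2 = -4 - 1/2 = -9/2)
P = -57/2 (P = -24 - 9/2 = -57/2 ≈ -28.500)
P**2 = (-57/2)**2 = 3249/4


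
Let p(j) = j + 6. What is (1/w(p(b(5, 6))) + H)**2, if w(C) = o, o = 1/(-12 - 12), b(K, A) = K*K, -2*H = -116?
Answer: 1156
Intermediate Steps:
H = 58 (H = -1/2*(-116) = 58)
b(K, A) = K**2
p(j) = 6 + j
o = -1/24 (o = 1/(-24) = -1/24 ≈ -0.041667)
w(C) = -1/24
(1/w(p(b(5, 6))) + H)**2 = (1/(-1/24) + 58)**2 = (-24 + 58)**2 = 34**2 = 1156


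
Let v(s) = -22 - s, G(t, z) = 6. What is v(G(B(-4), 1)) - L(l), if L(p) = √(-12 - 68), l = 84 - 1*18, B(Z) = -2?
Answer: -28 - 4*I*√5 ≈ -28.0 - 8.9443*I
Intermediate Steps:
l = 66 (l = 84 - 18 = 66)
L(p) = 4*I*√5 (L(p) = √(-80) = 4*I*√5)
v(G(B(-4), 1)) - L(l) = (-22 - 1*6) - 4*I*√5 = (-22 - 6) - 4*I*√5 = -28 - 4*I*√5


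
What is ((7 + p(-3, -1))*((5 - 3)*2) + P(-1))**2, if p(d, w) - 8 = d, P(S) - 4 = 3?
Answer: 3025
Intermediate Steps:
P(S) = 7 (P(S) = 4 + 3 = 7)
p(d, w) = 8 + d
((7 + p(-3, -1))*((5 - 3)*2) + P(-1))**2 = ((7 + (8 - 3))*((5 - 3)*2) + 7)**2 = ((7 + 5)*(2*2) + 7)**2 = (12*4 + 7)**2 = (48 + 7)**2 = 55**2 = 3025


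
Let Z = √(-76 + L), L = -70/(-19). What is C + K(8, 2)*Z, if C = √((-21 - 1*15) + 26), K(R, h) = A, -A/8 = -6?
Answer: I*(√10 + 48*√26106/19) ≈ 411.35*I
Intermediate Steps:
L = 70/19 (L = -70*(-1/19) = 70/19 ≈ 3.6842)
Z = I*√26106/19 (Z = √(-76 + 70/19) = √(-1374/19) = I*√26106/19 ≈ 8.5039*I)
A = 48 (A = -8*(-6) = 48)
K(R, h) = 48
C = I*√10 (C = √((-21 - 15) + 26) = √(-36 + 26) = √(-10) = I*√10 ≈ 3.1623*I)
C + K(8, 2)*Z = I*√10 + 48*(I*√26106/19) = I*√10 + 48*I*√26106/19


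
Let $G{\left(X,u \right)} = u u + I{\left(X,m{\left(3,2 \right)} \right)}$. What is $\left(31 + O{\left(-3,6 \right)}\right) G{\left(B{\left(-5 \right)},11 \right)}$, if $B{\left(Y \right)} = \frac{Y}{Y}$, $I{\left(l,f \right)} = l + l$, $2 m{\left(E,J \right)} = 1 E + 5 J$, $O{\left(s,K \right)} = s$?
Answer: $3444$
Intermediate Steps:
$m{\left(E,J \right)} = \frac{E}{2} + \frac{5 J}{2}$ ($m{\left(E,J \right)} = \frac{1 E + 5 J}{2} = \frac{E + 5 J}{2} = \frac{E}{2} + \frac{5 J}{2}$)
$I{\left(l,f \right)} = 2 l$
$B{\left(Y \right)} = 1$
$G{\left(X,u \right)} = u^{2} + 2 X$ ($G{\left(X,u \right)} = u u + 2 X = u^{2} + 2 X$)
$\left(31 + O{\left(-3,6 \right)}\right) G{\left(B{\left(-5 \right)},11 \right)} = \left(31 - 3\right) \left(11^{2} + 2 \cdot 1\right) = 28 \left(121 + 2\right) = 28 \cdot 123 = 3444$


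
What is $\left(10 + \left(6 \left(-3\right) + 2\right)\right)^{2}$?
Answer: $36$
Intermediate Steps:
$\left(10 + \left(6 \left(-3\right) + 2\right)\right)^{2} = \left(10 + \left(-18 + 2\right)\right)^{2} = \left(10 - 16\right)^{2} = \left(-6\right)^{2} = 36$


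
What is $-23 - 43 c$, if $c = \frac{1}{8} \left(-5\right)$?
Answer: $\frac{31}{8} \approx 3.875$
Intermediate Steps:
$c = - \frac{5}{8}$ ($c = \frac{1}{8} \left(-5\right) = - \frac{5}{8} \approx -0.625$)
$-23 - 43 c = -23 - - \frac{215}{8} = -23 + \frac{215}{8} = \frac{31}{8}$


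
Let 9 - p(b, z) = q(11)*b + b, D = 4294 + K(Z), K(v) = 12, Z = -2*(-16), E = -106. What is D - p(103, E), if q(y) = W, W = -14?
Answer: 2958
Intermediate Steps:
q(y) = -14
Z = 32
D = 4306 (D = 4294 + 12 = 4306)
p(b, z) = 9 + 13*b (p(b, z) = 9 - (-14*b + b) = 9 - (-13)*b = 9 + 13*b)
D - p(103, E) = 4306 - (9 + 13*103) = 4306 - (9 + 1339) = 4306 - 1*1348 = 4306 - 1348 = 2958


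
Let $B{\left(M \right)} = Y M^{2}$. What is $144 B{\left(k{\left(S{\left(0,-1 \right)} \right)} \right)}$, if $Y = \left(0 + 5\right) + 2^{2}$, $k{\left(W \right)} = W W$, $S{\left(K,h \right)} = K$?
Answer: $0$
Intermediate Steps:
$k{\left(W \right)} = W^{2}$
$Y = 9$ ($Y = 5 + 4 = 9$)
$B{\left(M \right)} = 9 M^{2}$
$144 B{\left(k{\left(S{\left(0,-1 \right)} \right)} \right)} = 144 \cdot 9 \left(0^{2}\right)^{2} = 144 \cdot 9 \cdot 0^{2} = 144 \cdot 9 \cdot 0 = 144 \cdot 0 = 0$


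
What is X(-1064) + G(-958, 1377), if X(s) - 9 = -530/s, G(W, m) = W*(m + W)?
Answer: -213540811/532 ≈ -4.0139e+5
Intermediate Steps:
G(W, m) = W*(W + m)
X(s) = 9 - 530/s
X(-1064) + G(-958, 1377) = (9 - 530/(-1064)) - 958*(-958 + 1377) = (9 - 530*(-1/1064)) - 958*419 = (9 + 265/532) - 401402 = 5053/532 - 401402 = -213540811/532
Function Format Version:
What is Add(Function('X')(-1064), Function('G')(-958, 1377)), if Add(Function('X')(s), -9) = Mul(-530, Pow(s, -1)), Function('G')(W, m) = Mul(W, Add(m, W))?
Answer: Rational(-213540811, 532) ≈ -4.0139e+5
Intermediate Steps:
Function('G')(W, m) = Mul(W, Add(W, m))
Function('X')(s) = Add(9, Mul(-530, Pow(s, -1)))
Add(Function('X')(-1064), Function('G')(-958, 1377)) = Add(Add(9, Mul(-530, Pow(-1064, -1))), Mul(-958, Add(-958, 1377))) = Add(Add(9, Mul(-530, Rational(-1, 1064))), Mul(-958, 419)) = Add(Add(9, Rational(265, 532)), -401402) = Add(Rational(5053, 532), -401402) = Rational(-213540811, 532)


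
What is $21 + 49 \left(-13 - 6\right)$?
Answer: $-910$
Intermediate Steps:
$21 + 49 \left(-13 - 6\right) = 21 + 49 \left(-19\right) = 21 - 931 = -910$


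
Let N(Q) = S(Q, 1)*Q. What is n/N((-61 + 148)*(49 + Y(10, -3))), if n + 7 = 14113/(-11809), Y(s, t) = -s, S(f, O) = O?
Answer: -96776/40067937 ≈ -0.0024153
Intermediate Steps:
n = -96776/11809 (n = -7 + 14113/(-11809) = -7 + 14113*(-1/11809) = -7 - 14113/11809 = -96776/11809 ≈ -8.1951)
N(Q) = Q (N(Q) = 1*Q = Q)
n/N((-61 + 148)*(49 + Y(10, -3))) = -96776*1/((-61 + 148)*(49 - 1*10))/11809 = -96776*1/(87*(49 - 10))/11809 = -96776/(11809*(87*39)) = -96776/11809/3393 = -96776/11809*1/3393 = -96776/40067937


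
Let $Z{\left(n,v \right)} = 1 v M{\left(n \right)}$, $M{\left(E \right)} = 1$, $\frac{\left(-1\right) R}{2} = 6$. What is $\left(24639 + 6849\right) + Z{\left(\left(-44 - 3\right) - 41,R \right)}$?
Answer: $31476$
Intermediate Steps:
$R = -12$ ($R = \left(-2\right) 6 = -12$)
$Z{\left(n,v \right)} = v$ ($Z{\left(n,v \right)} = 1 v 1 = v 1 = v$)
$\left(24639 + 6849\right) + Z{\left(\left(-44 - 3\right) - 41,R \right)} = \left(24639 + 6849\right) - 12 = 31488 - 12 = 31476$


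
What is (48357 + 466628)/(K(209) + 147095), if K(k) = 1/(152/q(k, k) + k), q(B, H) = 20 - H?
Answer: 20264144765/5788041344 ≈ 3.5010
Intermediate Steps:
K(k) = 1/(k + 152/(20 - k)) (K(k) = 1/(152/(20 - k) + k) = 1/(k + 152/(20 - k)))
(48357 + 466628)/(K(209) + 147095) = (48357 + 466628)/((-20 + 209)/(-152 + 209*(-20 + 209)) + 147095) = 514985/(189/(-152 + 209*189) + 147095) = 514985/(189/(-152 + 39501) + 147095) = 514985/(189/39349 + 147095) = 514985/(5788041344/39349) = 514985*(39349/5788041344) = 20264144765/5788041344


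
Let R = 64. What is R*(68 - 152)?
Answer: -5376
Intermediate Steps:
R*(68 - 152) = 64*(68 - 152) = 64*(-84) = -5376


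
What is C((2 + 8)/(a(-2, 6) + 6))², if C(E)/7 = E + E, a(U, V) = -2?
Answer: 1225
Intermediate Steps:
C(E) = 14*E (C(E) = 7*(E + E) = 7*(2*E) = 14*E)
C((2 + 8)/(a(-2, 6) + 6))² = (14*((2 + 8)/(-2 + 6)))² = (14*(10/4))² = (14*(10*(¼)))² = (14*(5/2))² = 35² = 1225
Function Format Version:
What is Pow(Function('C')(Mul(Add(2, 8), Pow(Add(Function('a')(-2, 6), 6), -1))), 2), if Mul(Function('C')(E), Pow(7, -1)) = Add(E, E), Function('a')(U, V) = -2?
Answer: 1225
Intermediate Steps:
Function('C')(E) = Mul(14, E) (Function('C')(E) = Mul(7, Add(E, E)) = Mul(7, Mul(2, E)) = Mul(14, E))
Pow(Function('C')(Mul(Add(2, 8), Pow(Add(Function('a')(-2, 6), 6), -1))), 2) = Pow(Mul(14, Mul(Add(2, 8), Pow(Add(-2, 6), -1))), 2) = Pow(Mul(14, Mul(10, Pow(4, -1))), 2) = Pow(Mul(14, Mul(10, Rational(1, 4))), 2) = Pow(Mul(14, Rational(5, 2)), 2) = Pow(35, 2) = 1225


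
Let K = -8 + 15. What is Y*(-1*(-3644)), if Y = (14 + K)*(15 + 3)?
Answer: 1377432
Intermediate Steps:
K = 7
Y = 378 (Y = (14 + 7)*(15 + 3) = 21*18 = 378)
Y*(-1*(-3644)) = 378*(-1*(-3644)) = 378*3644 = 1377432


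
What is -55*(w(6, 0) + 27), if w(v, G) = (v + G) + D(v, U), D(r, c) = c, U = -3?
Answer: -1650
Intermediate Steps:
w(v, G) = -3 + G + v (w(v, G) = (v + G) - 3 = (G + v) - 3 = -3 + G + v)
-55*(w(6, 0) + 27) = -55*((-3 + 0 + 6) + 27) = -55*(3 + 27) = -55*30 = -1650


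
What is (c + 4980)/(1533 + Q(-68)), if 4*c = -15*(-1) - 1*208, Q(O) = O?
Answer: 19727/5860 ≈ 3.3664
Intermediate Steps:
c = -193/4 (c = (-15*(-1) - 1*208)/4 = (15 - 208)/4 = (1/4)*(-193) = -193/4 ≈ -48.250)
(c + 4980)/(1533 + Q(-68)) = (-193/4 + 4980)/(1533 - 68) = (19727/4)/1465 = (19727/4)*(1/1465) = 19727/5860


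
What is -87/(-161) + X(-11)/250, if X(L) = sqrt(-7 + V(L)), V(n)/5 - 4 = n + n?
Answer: 87/161 + I*sqrt(97)/250 ≈ 0.54037 + 0.039395*I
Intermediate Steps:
V(n) = 20 + 10*n (V(n) = 20 + 5*(n + n) = 20 + 5*(2*n) = 20 + 10*n)
X(L) = sqrt(13 + 10*L) (X(L) = sqrt(-7 + (20 + 10*L)) = sqrt(13 + 10*L))
-87/(-161) + X(-11)/250 = -87/(-161) + sqrt(13 + 10*(-11))/250 = -87*(-1/161) + sqrt(13 - 110)*(1/250) = 87/161 + sqrt(-97)*(1/250) = 87/161 + (I*sqrt(97))*(1/250) = 87/161 + I*sqrt(97)/250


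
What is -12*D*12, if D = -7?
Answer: 1008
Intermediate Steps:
-12*D*12 = -12*(-7)*12 = 84*12 = 1008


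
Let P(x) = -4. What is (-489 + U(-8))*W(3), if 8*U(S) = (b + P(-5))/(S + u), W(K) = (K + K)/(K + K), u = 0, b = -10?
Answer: -15641/32 ≈ -488.78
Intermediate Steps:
W(K) = 1 (W(K) = (2*K)/((2*K)) = (2*K)*(1/(2*K)) = 1)
U(S) = -7/(4*S) (U(S) = ((-10 - 4)/(S + 0))/8 = (-14/S)/8 = -7/(4*S))
(-489 + U(-8))*W(3) = (-489 - 7/4/(-8))*1 = (-489 - 7/4*(-⅛))*1 = (-489 + 7/32)*1 = -15641/32*1 = -15641/32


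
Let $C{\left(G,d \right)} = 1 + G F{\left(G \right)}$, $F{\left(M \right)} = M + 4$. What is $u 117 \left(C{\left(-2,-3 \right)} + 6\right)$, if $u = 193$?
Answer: $67743$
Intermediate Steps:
$F{\left(M \right)} = 4 + M$
$C{\left(G,d \right)} = 1 + G \left(4 + G\right)$
$u 117 \left(C{\left(-2,-3 \right)} + 6\right) = 193 \cdot 117 \left(\left(1 - 2 \left(4 - 2\right)\right) + 6\right) = 22581 \left(\left(1 - 4\right) + 6\right) = 22581 \left(-3 + 6\right) = 22581 \cdot 3 = 67743$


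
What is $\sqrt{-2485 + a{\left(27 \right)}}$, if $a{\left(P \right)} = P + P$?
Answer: $i \sqrt{2431} \approx 49.305 i$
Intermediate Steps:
$a{\left(P \right)} = 2 P$
$\sqrt{-2485 + a{\left(27 \right)}} = \sqrt{-2485 + 2 \cdot 27} = \sqrt{-2485 + 54} = \sqrt{-2431} = i \sqrt{2431}$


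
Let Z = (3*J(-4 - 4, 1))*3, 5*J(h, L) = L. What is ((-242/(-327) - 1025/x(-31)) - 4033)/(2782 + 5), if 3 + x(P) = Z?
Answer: -2078473/1822698 ≈ -1.1403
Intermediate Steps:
J(h, L) = L/5
Z = 9/5 (Z = (3*((1/5)*1))*3 = (3*(1/5))*3 = (3/5)*3 = 9/5 ≈ 1.8000)
x(P) = -6/5 (x(P) = -3 + 9/5 = -6/5)
((-242/(-327) - 1025/x(-31)) - 4033)/(2782 + 5) = ((-242/(-327) - 1025/(-6/5)) - 4033)/(2782 + 5) = ((-242*(-1/327) - 1025*(-5/6)) - 4033)/2787 = ((242/327 + 5125/6) - 4033)*(1/2787) = (559109/654 - 4033)*(1/2787) = -2078473/654*1/2787 = -2078473/1822698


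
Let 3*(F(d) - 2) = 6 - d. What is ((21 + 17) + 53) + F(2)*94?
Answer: 1213/3 ≈ 404.33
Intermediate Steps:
F(d) = 4 - d/3 (F(d) = 2 + (6 - d)/3 = 2 + (2 - d/3) = 4 - d/3)
((21 + 17) + 53) + F(2)*94 = ((21 + 17) + 53) + (4 - ⅓*2)*94 = (38 + 53) + (4 - ⅔)*94 = 91 + (10/3)*94 = 91 + 940/3 = 1213/3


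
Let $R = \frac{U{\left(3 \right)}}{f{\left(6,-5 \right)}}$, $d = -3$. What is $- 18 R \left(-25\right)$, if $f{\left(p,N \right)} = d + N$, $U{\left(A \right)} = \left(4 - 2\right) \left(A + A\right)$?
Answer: $-675$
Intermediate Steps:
$U{\left(A \right)} = 4 A$ ($U{\left(A \right)} = 2 \cdot 2 A = 4 A$)
$f{\left(p,N \right)} = -3 + N$
$R = - \frac{3}{2}$ ($R = \frac{4 \cdot 3}{-3 - 5} = \frac{12}{-8} = 12 \left(- \frac{1}{8}\right) = - \frac{3}{2} \approx -1.5$)
$- 18 R \left(-25\right) = \left(-18\right) \left(- \frac{3}{2}\right) \left(-25\right) = 27 \left(-25\right) = -675$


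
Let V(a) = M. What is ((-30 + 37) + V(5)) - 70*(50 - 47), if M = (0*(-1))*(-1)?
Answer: -203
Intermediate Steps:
M = 0 (M = 0*(-1) = 0)
V(a) = 0
((-30 + 37) + V(5)) - 70*(50 - 47) = ((-30 + 37) + 0) - 70*(50 - 47) = (7 + 0) - 70*3 = 7 - 210 = -203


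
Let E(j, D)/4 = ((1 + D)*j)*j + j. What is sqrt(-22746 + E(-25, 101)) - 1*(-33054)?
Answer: 33054 + sqrt(232154) ≈ 33536.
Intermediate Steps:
E(j, D) = 4*j + 4*j**2*(1 + D) (E(j, D) = 4*(((1 + D)*j)*j + j) = 4*((j*(1 + D))*j + j) = 4*(j**2*(1 + D) + j) = 4*(j + j**2*(1 + D)) = 4*j + 4*j**2*(1 + D))
sqrt(-22746 + E(-25, 101)) - 1*(-33054) = sqrt(-22746 + 4*(-25)*(1 - 25 + 101*(-25))) - 1*(-33054) = sqrt(-22746 + 4*(-25)*(1 - 25 - 2525)) + 33054 = sqrt(-22746 + 4*(-25)*(-2549)) + 33054 = sqrt(-22746 + 254900) + 33054 = sqrt(232154) + 33054 = 33054 + sqrt(232154)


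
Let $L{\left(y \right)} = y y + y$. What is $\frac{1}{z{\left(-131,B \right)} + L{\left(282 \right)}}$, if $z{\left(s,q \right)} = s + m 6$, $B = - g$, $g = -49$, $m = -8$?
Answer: $\frac{1}{79627} \approx 1.2559 \cdot 10^{-5}$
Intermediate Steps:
$B = 49$ ($B = \left(-1\right) \left(-49\right) = 49$)
$z{\left(s,q \right)} = -48 + s$ ($z{\left(s,q \right)} = s - 48 = -48 + s$)
$L{\left(y \right)} = y + y^{2}$ ($L{\left(y \right)} = y^{2} + y = y + y^{2}$)
$\frac{1}{z{\left(-131,B \right)} + L{\left(282 \right)}} = \frac{1}{\left(-48 - 131\right) + 282 \left(1 + 282\right)} = \frac{1}{-179 + 282 \cdot 283} = \frac{1}{-179 + 79806} = \frac{1}{79627}$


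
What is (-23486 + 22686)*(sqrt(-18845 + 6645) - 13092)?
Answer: 10473600 - 8000*I*sqrt(122) ≈ 1.0474e+7 - 88363.0*I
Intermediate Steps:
(-23486 + 22686)*(sqrt(-18845 + 6645) - 13092) = -800*(sqrt(-12200) - 13092) = -800*(10*I*sqrt(122) - 13092) = -800*(-13092 + 10*I*sqrt(122)) = 10473600 - 8000*I*sqrt(122)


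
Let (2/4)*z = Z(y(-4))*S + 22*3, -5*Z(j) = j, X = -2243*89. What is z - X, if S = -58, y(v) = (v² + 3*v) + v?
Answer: 199759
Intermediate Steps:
y(v) = v² + 4*v
X = -199627 (X = -1*199627 = -199627)
Z(j) = -j/5
z = 132 (z = 2*(-(-4)*(4 - 4)/5*(-58) + 22*3) = 2*(-(-4)*0/5*(-58) + 66) = 2*(-⅕*0*(-58) + 66) = 2*(0*(-58) + 66) = 2*(0 + 66) = 2*66 = 132)
z - X = 132 - 1*(-199627) = 132 + 199627 = 199759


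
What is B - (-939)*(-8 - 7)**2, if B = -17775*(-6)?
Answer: 317925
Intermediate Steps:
B = 106650
B - (-939)*(-8 - 7)**2 = 106650 - (-939)*(-8 - 7)**2 = 106650 - (-939)*(-15)**2 = 106650 - (-939)*225 = 106650 - 1*(-211275) = 106650 + 211275 = 317925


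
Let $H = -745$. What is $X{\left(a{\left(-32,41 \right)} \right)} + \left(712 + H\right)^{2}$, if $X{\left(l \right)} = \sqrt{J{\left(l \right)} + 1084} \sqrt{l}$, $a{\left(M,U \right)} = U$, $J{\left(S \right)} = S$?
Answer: $1089 + 15 \sqrt{205} \approx 1303.8$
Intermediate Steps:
$X{\left(l \right)} = \sqrt{l} \sqrt{1084 + l}$ ($X{\left(l \right)} = \sqrt{l + 1084} \sqrt{l} = \sqrt{1084 + l} \sqrt{l} = \sqrt{l} \sqrt{1084 + l}$)
$X{\left(a{\left(-32,41 \right)} \right)} + \left(712 + H\right)^{2} = \sqrt{41} \sqrt{1084 + 41} + \left(712 - 745\right)^{2} = \sqrt{41} \sqrt{1125} + \left(-33\right)^{2} = \sqrt{41} \cdot 15 \sqrt{5} + 1089 = 15 \sqrt{205} + 1089 = 1089 + 15 \sqrt{205}$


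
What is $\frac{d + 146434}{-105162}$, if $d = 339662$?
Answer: $- \frac{81016}{17527} \approx -4.6224$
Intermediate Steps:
$\frac{d + 146434}{-105162} = \frac{339662 + 146434}{-105162} = 486096 \left(- \frac{1}{105162}\right) = - \frac{81016}{17527}$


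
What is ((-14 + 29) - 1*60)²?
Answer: 2025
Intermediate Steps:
((-14 + 29) - 1*60)² = (15 - 60)² = (-45)² = 2025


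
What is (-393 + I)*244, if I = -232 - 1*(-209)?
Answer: -101504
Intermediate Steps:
I = -23 (I = -232 + 209 = -23)
(-393 + I)*244 = (-393 - 23)*244 = -416*244 = -101504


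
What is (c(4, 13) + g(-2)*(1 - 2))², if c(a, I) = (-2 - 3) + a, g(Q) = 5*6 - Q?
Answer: 1089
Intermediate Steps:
g(Q) = 30 - Q
c(a, I) = -5 + a
(c(4, 13) + g(-2)*(1 - 2))² = ((-5 + 4) + (30 - 1*(-2))*(1 - 2))² = (-1 + (30 + 2)*(-1))² = (-1 + 32*(-1))² = (-1 - 32)² = (-33)² = 1089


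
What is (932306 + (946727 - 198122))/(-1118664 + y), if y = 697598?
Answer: -1680911/421066 ≈ -3.9920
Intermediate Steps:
(932306 + (946727 - 198122))/(-1118664 + y) = (932306 + (946727 - 198122))/(-1118664 + 697598) = (932306 + 748605)/(-421066) = 1680911*(-1/421066) = -1680911/421066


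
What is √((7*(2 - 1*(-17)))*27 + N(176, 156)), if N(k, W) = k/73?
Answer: √19149287/73 ≈ 59.945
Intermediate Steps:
N(k, W) = k/73 (N(k, W) = k*(1/73) = k/73)
√((7*(2 - 1*(-17)))*27 + N(176, 156)) = √((7*(2 - 1*(-17)))*27 + (1/73)*176) = √((7*(2 + 17))*27 + 176/73) = √((7*19)*27 + 176/73) = √(133*27 + 176/73) = √(3591 + 176/73) = √(262319/73) = √19149287/73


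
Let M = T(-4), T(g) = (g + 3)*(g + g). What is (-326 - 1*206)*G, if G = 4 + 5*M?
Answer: -23408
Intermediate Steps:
T(g) = 2*g*(3 + g) (T(g) = (3 + g)*(2*g) = 2*g*(3 + g))
M = 8 (M = 2*(-4)*(3 - 4) = 2*(-4)*(-1) = 8)
G = 44 (G = 4 + 5*8 = 4 + 40 = 44)
(-326 - 1*206)*G = (-326 - 1*206)*44 = (-326 - 206)*44 = -532*44 = -23408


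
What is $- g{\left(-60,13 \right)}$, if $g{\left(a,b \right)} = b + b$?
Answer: $-26$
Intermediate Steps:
$g{\left(a,b \right)} = 2 b$
$- g{\left(-60,13 \right)} = - 2 \cdot 13 = \left(-1\right) 26 = -26$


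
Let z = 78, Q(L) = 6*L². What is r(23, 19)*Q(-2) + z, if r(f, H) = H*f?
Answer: 10566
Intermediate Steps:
r(23, 19)*Q(-2) + z = (19*23)*(6*(-2)²) + 78 = 437*(6*4) + 78 = 437*24 + 78 = 10488 + 78 = 10566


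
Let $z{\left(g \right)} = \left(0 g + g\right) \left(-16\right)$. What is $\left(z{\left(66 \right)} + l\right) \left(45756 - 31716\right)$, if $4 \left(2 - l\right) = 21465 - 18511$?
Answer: $-25166700$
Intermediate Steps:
$z{\left(g \right)} = - 16 g$ ($z{\left(g \right)} = \left(0 + g\right) \left(-16\right) = g \left(-16\right) = - 16 g$)
$l = - \frac{1473}{2}$ ($l = 2 - \frac{21465 - 18511}{4} = 2 - \frac{1477}{2} = - \frac{1473}{2} \approx -736.5$)
$\left(z{\left(66 \right)} + l\right) \left(45756 - 31716\right) = \left(\left(-16\right) 66 - \frac{1473}{2}\right) \left(45756 - 31716\right) = \left(-1056 - \frac{1473}{2}\right) 14040 = \left(- \frac{3585}{2}\right) 14040 = -25166700$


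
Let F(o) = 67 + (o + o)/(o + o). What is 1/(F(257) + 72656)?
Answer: 1/72724 ≈ 1.3751e-5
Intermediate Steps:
F(o) = 68 (F(o) = 67 + (2*o)/((2*o)) = 67 + (2*o)*(1/(2*o)) = 67 + 1 = 68)
1/(F(257) + 72656) = 1/(68 + 72656) = 1/72724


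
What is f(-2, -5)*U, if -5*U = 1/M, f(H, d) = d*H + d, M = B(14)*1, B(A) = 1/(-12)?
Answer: 12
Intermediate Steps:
B(A) = -1/12
M = -1/12 (M = -1/12*1 = -1/12 ≈ -0.083333)
f(H, d) = d + H*d (f(H, d) = H*d + d = d + H*d)
U = 12/5 (U = -1/(5*(-1/12)) = -⅕*(-12) = 12/5 ≈ 2.4000)
f(-2, -5)*U = -5*(1 - 2)*(12/5) = -5*(-1)*(12/5) = 5*(12/5) = 12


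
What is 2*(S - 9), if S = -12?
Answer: -42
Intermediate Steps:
2*(S - 9) = 2*(-12 - 9) = 2*(-21) = -42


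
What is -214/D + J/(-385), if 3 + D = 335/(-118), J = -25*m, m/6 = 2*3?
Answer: 2068424/53053 ≈ 38.988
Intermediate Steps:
m = 36 (m = 6*(2*3) = 6*6 = 36)
J = -900 (J = -25*36 = -900)
D = -689/118 (D = -3 + 335/(-118) = -3 + 335*(-1/118) = -3 - 335/118 = -689/118 ≈ -5.8390)
-214/D + J/(-385) = -214/(-689/118) - 900/(-385) = -214*(-118/689) - 900*(-1/385) = 25252/689 + 180/77 = 2068424/53053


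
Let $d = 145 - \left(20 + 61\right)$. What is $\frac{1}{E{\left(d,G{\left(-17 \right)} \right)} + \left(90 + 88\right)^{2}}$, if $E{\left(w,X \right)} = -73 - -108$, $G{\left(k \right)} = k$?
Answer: $\frac{1}{31719} \approx 3.1527 \cdot 10^{-5}$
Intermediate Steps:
$d = 64$ ($d = 145 - 81 = 64$)
$E{\left(w,X \right)} = 35$ ($E{\left(w,X \right)} = -73 + 108 = 35$)
$\frac{1}{E{\left(d,G{\left(-17 \right)} \right)} + \left(90 + 88\right)^{2}} = \frac{1}{35 + \left(90 + 88\right)^{2}} = \frac{1}{35 + 178^{2}} = \frac{1}{35 + 31684} = \frac{1}{31719}$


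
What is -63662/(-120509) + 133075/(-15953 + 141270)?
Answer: 24014666029/15101826353 ≈ 1.5902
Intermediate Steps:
-63662/(-120509) + 133075/(-15953 + 141270) = -63662*(-1/120509) + 133075/125317 = 63662/120509 + 133075*(1/125317) = 63662/120509 + 133075/125317 = 24014666029/15101826353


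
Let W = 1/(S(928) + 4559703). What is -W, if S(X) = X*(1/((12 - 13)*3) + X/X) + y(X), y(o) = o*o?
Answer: -3/16264517 ≈ -1.8445e-7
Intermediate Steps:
y(o) = o²
S(X) = X² + 2*X/3 (S(X) = X*(1/((12 - 13)*3) + X/X) + X² = X*((⅓)/(-1) + 1) + X² = X*(-1*⅓ + 1) + X² = X*(-⅓ + 1) + X² = X*(⅔) + X² = 2*X/3 + X² = X² + 2*X/3)
W = 3/16264517 (W = 1/((⅓)*928*(2 + 3*928) + 4559703) = 1/((⅓)*928*(2 + 2784) + 4559703) = 1/((⅓)*928*2786 + 4559703) = 1/(2585408/3 + 4559703) = 1/(16264517/3) = 3/16264517 ≈ 1.8445e-7)
-W = -1*3/16264517 = -3/16264517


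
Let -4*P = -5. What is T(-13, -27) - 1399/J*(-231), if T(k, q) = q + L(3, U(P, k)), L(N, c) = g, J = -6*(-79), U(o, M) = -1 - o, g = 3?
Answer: 103931/158 ≈ 657.79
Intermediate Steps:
P = 5/4 (P = -¼*(-5) = 5/4 ≈ 1.2500)
J = 474
L(N, c) = 3
T(k, q) = 3 + q (T(k, q) = q + 3 = 3 + q)
T(-13, -27) - 1399/J*(-231) = (3 - 27) - 1399/474*(-231) = -24 - 1399*1/474*(-231) = -24 - 1399/474*(-231) = -24 + 107723/158 = 103931/158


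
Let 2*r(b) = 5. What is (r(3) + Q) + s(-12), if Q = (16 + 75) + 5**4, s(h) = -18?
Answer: 1401/2 ≈ 700.50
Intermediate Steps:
r(b) = 5/2 (r(b) = (1/2)*5 = 5/2)
Q = 716 (Q = 91 + 625 = 716)
(r(3) + Q) + s(-12) = (5/2 + 716) - 18 = 1437/2 - 18 = 1401/2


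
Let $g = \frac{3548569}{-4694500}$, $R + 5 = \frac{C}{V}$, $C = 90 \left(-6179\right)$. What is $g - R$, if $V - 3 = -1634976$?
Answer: $\frac{9988143614621}{2558460249500} \approx 3.904$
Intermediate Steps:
$V = -1634973$ ($V = 3 - 1634976 = -1634973$)
$C = -556110$
$R = - \frac{2539585}{544991}$ ($R = -5 - \frac{556110}{-1634973} = -5 - - \frac{185370}{544991} = -5 + \frac{185370}{544991} = - \frac{2539585}{544991} \approx -4.6599$)
$g = - \frac{3548569}{4694500}$ ($g = 3548569 \left(- \frac{1}{4694500}\right) = - \frac{3548569}{4694500} \approx -0.7559$)
$g - R = - \frac{3548569}{4694500} - - \frac{2539585}{544991} = - \frac{3548569}{4694500} + \frac{2539585}{544991} = \frac{9988143614621}{2558460249500}$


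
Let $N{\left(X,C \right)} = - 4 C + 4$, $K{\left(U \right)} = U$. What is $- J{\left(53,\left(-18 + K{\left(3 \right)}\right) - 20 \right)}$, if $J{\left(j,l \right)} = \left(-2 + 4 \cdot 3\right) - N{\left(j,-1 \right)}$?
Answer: $-2$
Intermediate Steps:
$N{\left(X,C \right)} = 4 - 4 C$
$J{\left(j,l \right)} = 2$ ($J{\left(j,l \right)} = \left(-2 + 4 \cdot 3\right) - \left(4 - -4\right) = \left(-2 + 12\right) - \left(4 + 4\right) = 10 - 8 = 2$)
$- J{\left(53,\left(-18 + K{\left(3 \right)}\right) - 20 \right)} = \left(-1\right) 2 = -2$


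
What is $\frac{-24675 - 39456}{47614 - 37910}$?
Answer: $- \frac{64131}{9704} \approx -6.6087$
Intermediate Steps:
$\frac{-24675 - 39456}{47614 - 37910} = - \frac{64131}{9704}$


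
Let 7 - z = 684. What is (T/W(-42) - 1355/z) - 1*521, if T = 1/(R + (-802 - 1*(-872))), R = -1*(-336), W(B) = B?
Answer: -5991425501/11544204 ≈ -519.00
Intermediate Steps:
z = -677 (z = 7 - 1*684 = 7 - 684 = -677)
R = 336
T = 1/406 (T = 1/(336 + (-802 - 1*(-872))) = 1/(336 + (-802 + 872)) = 1/(336 + 70) = 1/406 ≈ 0.0024631)
(T/W(-42) - 1355/z) - 1*521 = ((1/406)/(-42) - 1355/(-677)) - 1*521 = ((1/406)*(-1/42) - 1355*(-1/677)) - 521 = (-1/17052 + 1355/677) - 521 = 23104783/11544204 - 521 = -5991425501/11544204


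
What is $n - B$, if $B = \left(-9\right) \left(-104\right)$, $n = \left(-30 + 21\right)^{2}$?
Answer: $-855$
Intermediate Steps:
$n = 81$ ($n = \left(-9\right)^{2} = 81$)
$B = 936$
$n - B = 81 - 936 = -855$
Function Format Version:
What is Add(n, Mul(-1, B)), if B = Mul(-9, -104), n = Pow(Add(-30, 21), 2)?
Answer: -855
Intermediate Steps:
n = 81 (n = Pow(-9, 2) = 81)
B = 936
Add(n, Mul(-1, B)) = Add(81, Mul(-1, 936)) = Add(81, -936) = -855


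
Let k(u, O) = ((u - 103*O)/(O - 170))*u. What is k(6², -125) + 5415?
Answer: 1132629/295 ≈ 3839.4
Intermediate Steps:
k(u, O) = u*(u - 103*O)/(-170 + O) (k(u, O) = ((u - 103*O)/(-170 + O))*u = u*(u - 103*O)/(-170 + O))
k(6², -125) + 5415 = 6²*(6² - 103*(-125))/(-170 - 125) + 5415 = 36*(36 + 12875)/(-295) + 5415 = 36*(-1/295)*12911 + 5415 = -464796/295 + 5415 = 1132629/295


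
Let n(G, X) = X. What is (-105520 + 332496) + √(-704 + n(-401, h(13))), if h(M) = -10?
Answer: 226976 + I*√714 ≈ 2.2698e+5 + 26.721*I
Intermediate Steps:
(-105520 + 332496) + √(-704 + n(-401, h(13))) = (-105520 + 332496) + √(-704 - 10) = 226976 + √(-714) = 226976 + I*√714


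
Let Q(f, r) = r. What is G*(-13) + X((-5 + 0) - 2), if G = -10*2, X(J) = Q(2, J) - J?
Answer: 260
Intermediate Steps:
X(J) = 0 (X(J) = J - J = 0)
G = -20
G*(-13) + X((-5 + 0) - 2) = -20*(-13) + 0 = 260 + 0 = 260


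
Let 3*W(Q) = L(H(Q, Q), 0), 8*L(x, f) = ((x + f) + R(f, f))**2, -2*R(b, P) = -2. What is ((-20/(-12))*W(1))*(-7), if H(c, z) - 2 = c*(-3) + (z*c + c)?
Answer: -35/18 ≈ -1.9444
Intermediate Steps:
R(b, P) = 1 (R(b, P) = -1/2*(-2) = 1)
H(c, z) = 2 - 2*c + c*z (H(c, z) = 2 + (c*(-3) + (z*c + c)) = 2 + (-3*c + (c*z + c)) = 2 + (-3*c + (c + c*z)) = 2 + (-2*c + c*z) = 2 - 2*c + c*z)
L(x, f) = (1 + f + x)**2/8 (L(x, f) = ((x + f) + 1)**2/8 = ((f + x) + 1)**2/8 = (1 + f + x)**2/8)
W(Q) = (3 + Q**2 - 2*Q)**2/24 (W(Q) = ((1 + 0 + (2 - 2*Q + Q*Q))**2/8)/3 = ((1 + 0 + (2 - 2*Q + Q**2))**2/8)/3 = ((1 + 0 + (2 + Q**2 - 2*Q))**2/8)/3 = ((3 + Q**2 - 2*Q)**2/8)/3 = (3 + Q**2 - 2*Q)**2/24)
((-20/(-12))*W(1))*(-7) = ((-20/(-12))*((3 + 1**2 - 2*1)**2/24))*(-7) = ((-20*(-1/12))*((3 + 1 - 2)**2/24))*(-7) = (5*((1/24)*2**2)/3)*(-7) = (5*((1/24)*4)/3)*(-7) = ((5/3)*(1/6))*(-7) = (5/18)*(-7) = -35/18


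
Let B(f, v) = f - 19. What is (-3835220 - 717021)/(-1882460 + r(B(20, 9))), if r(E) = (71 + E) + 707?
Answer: 4552241/1881681 ≈ 2.4192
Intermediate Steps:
B(f, v) = -19 + f
r(E) = 778 + E
(-3835220 - 717021)/(-1882460 + r(B(20, 9))) = (-3835220 - 717021)/(-1882460 + (778 + (-19 + 20))) = -4552241/(-1882460 + (778 + 1)) = -4552241/(-1882460 + 779) = -4552241/(-1881681) = -4552241*(-1/1881681) = 4552241/1881681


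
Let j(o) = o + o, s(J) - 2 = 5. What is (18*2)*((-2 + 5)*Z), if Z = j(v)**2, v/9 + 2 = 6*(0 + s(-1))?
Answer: 55987200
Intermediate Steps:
s(J) = 7 (s(J) = 2 + 5 = 7)
v = 360 (v = -18 + 9*(6*(0 + 7)) = -18 + 9*(6*7) = -18 + 9*42 = -18 + 378 = 360)
j(o) = 2*o
Z = 518400 (Z = (2*360)**2 = 720**2 = 518400)
(18*2)*((-2 + 5)*Z) = (18*2)*((-2 + 5)*518400) = 36*(3*518400) = 36*1555200 = 55987200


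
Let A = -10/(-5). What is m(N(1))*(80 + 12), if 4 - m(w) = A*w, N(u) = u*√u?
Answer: 184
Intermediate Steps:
A = 2 (A = -10*(-⅕) = 2)
N(u) = u^(3/2)
m(w) = 4 - 2*w
m(N(1))*(80 + 12) = (4 - 2*1^(3/2))*(80 + 12) = (4 - 2*1)*92 = (4 - 2)*92 = 2*92 = 184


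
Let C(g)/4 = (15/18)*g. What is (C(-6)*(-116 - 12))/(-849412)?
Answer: -640/212353 ≈ -0.0030138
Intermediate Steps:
C(g) = 10*g/3 (C(g) = 4*((15/18)*g) = 4*((15*(1/18))*g) = 4*(5*g/6) = 10*g/3)
(C(-6)*(-116 - 12))/(-849412) = (((10/3)*(-6))*(-116 - 12))/(-849412) = -20*(-128)*(-1/849412) = 2560*(-1/849412) = -640/212353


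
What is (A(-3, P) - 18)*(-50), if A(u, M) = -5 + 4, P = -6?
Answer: 950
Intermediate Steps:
A(u, M) = -1
(A(-3, P) - 18)*(-50) = (-1 - 18)*(-50) = -19*(-50) = 950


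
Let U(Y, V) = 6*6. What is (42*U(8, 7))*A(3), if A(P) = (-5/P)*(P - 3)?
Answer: 0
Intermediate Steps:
A(P) = -5*(-3 + P)/P (A(P) = (-5/P)*(-3 + P) = -5*(-3 + P)/P)
U(Y, V) = 36
(42*U(8, 7))*A(3) = (42*36)*(-5 + 15/3) = 1512*(-5 + 15*(⅓)) = 1512*(-5 + 5) = 1512*0 = 0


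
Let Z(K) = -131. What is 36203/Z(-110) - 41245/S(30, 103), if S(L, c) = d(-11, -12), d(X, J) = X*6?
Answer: 3013697/8646 ≈ 348.57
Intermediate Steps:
d(X, J) = 6*X
S(L, c) = -66 (S(L, c) = 6*(-11) = -66)
36203/Z(-110) - 41245/S(30, 103) = 36203/(-131) - 41245/(-66) = 36203*(-1/131) - 41245*(-1/66) = -36203/131 + 41245/66 = 3013697/8646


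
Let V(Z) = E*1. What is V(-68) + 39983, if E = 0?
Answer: 39983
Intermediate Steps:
V(Z) = 0 (V(Z) = 0*1 = 0)
V(-68) + 39983 = 0 + 39983 = 39983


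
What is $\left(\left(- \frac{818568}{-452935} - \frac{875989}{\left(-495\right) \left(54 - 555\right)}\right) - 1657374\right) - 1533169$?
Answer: $- \frac{71675979892235606}{22465123065} \approx -3.1905 \cdot 10^{6}$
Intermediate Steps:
$\left(\left(- \frac{818568}{-452935} - \frac{875989}{\left(-495\right) \left(54 - 555\right)}\right) - 1657374\right) - 1533169 = \left(\left(\left(-818568\right) \left(- \frac{1}{452935}\right) - \frac{875989}{\left(-495\right) \left(-501\right)}\right) - 1657374\right) - 1533169 = \left(\left(\frac{818568}{452935} - \frac{875989}{247995}\right) - 1657374\right) - 1533169 = \left(- \frac{38753061311}{22465123065} - 1657374\right) - 1533169 = - \frac{37233149627792621}{22465123065} - 1533169 = - \frac{71675979892235606}{22465123065}$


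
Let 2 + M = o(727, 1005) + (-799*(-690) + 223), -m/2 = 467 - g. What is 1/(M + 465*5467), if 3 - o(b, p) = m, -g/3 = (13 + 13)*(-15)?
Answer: 1/3092283 ≈ 3.2339e-7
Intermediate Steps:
g = 1170 (g = -3*(13 + 13)*(-15) = -78*(-15) = -3*(-390) = 1170)
m = 1406 (m = -2*(467 - 1*1170) = -2*(467 - 1170) = -2*(-703) = 1406)
o(b, p) = -1403 (o(b, p) = 3 - 1*1406 = 3 - 1406 = -1403)
M = 550128 (M = -2 + (-1403 + (-799*(-690) + 223)) = -2 + (-1403 + (551310 + 223)) = -2 + (-1403 + 551533) = -2 + 550130 = 550128)
1/(M + 465*5467) = 1/(550128 + 465*5467) = 1/(550128 + 2542155) = 1/3092283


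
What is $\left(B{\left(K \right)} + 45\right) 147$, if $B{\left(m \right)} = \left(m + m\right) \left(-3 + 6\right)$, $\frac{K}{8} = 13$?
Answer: $98343$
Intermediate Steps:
$K = 104$ ($K = 8 \cdot 13 = 104$)
$B{\left(m \right)} = 6 m$ ($B{\left(m \right)} = 2 m 3 = 6 m$)
$\left(B{\left(K \right)} + 45\right) 147 = \left(6 \cdot 104 + 45\right) 147 = \left(624 + 45\right) 147 = 669 \cdot 147 = 98343$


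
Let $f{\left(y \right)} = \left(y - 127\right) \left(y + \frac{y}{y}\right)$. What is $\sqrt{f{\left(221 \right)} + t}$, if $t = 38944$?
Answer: $2 \sqrt{14953} \approx 244.56$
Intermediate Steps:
$f{\left(y \right)} = \left(1 + y\right) \left(-127 + y\right)$ ($f{\left(y \right)} = \left(-127 + y\right) \left(y + 1\right) = \left(-127 + y\right) \left(1 + y\right) = \left(1 + y\right) \left(-127 + y\right)$)
$\sqrt{f{\left(221 \right)} + t} = \sqrt{\left(-127 + 221^{2} - 27846\right) + 38944} = \sqrt{\left(-127 + 48841 - 27846\right) + 38944} = \sqrt{20868 + 38944} = \sqrt{59812} = 2 \sqrt{14953}$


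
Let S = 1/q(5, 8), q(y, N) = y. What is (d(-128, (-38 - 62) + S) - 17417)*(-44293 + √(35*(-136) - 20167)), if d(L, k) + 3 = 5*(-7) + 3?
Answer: 773001436 - 17452*I*√24927 ≈ 7.73e+8 - 2.7554e+6*I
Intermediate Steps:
S = ⅕ (S = 1/5 = ⅕ ≈ 0.20000)
d(L, k) = -35 (d(L, k) = -3 + (5*(-7) + 3) = -3 + (-35 + 3) = -3 - 32 = -35)
(d(-128, (-38 - 62) + S) - 17417)*(-44293 + √(35*(-136) - 20167)) = (-35 - 17417)*(-44293 + √(35*(-136) - 20167)) = -17452*(-44293 + √(-4760 - 20167)) = -17452*(-44293 + √(-24927)) = -17452*(-44293 + I*√24927) = 773001436 - 17452*I*√24927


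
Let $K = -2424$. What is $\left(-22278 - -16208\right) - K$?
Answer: $-3646$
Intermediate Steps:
$\left(-22278 - -16208\right) - K = \left(-22278 - -16208\right) - -2424 = \left(-22278 + 16208\right) + 2424 = -6070 + 2424 = -3646$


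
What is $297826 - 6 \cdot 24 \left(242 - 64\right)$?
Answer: $272194$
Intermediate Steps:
$297826 - 6 \cdot 24 \left(242 - 64\right) = 297826 - 144 \cdot 178 = 297826 - 25632 = 272194$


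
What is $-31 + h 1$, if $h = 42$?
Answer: $11$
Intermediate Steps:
$-31 + h 1 = -31 + 42 \cdot 1 = -31 + 42 = 11$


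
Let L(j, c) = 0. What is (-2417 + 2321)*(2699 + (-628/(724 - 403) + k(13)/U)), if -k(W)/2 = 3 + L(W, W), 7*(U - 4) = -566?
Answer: -7452600320/28783 ≈ -2.5892e+5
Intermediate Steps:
U = -538/7 (U = 4 + (⅐)*(-566) = 4 - 566/7 = -538/7 ≈ -76.857)
k(W) = -6 (k(W) = -2*(3 + 0) = -2*3 = -6)
(-2417 + 2321)*(2699 + (-628/(724 - 403) + k(13)/U)) = (-2417 + 2321)*(2699 + (-628/(724 - 403) - 6/(-538/7))) = -96*(2699 + (-628/321 - 6*(-7/538))) = -96*(2699 + (-628*1/321 + 21/269)) = -96*(2699 + (-628/321 + 21/269)) = -96*(2699 - 162191/86349) = -96*232893760/86349 = -7452600320/28783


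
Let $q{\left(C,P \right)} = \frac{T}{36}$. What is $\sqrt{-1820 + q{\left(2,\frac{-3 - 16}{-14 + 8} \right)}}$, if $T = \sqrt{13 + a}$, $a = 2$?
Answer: $\frac{\sqrt{-65520 + \sqrt{15}}}{6} \approx 42.66 i$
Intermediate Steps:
$T = \sqrt{15}$ ($T = \sqrt{13 + 2} = \sqrt{15} \approx 3.873$)
$q{\left(C,P \right)} = \frac{\sqrt{15}}{36}$
$\sqrt{-1820 + q{\left(2,\frac{-3 - 16}{-14 + 8} \right)}} = \sqrt{-1820 + \frac{\sqrt{15}}{36}}$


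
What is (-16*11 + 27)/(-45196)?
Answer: 149/45196 ≈ 0.0032968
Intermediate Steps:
(-16*11 + 27)/(-45196) = (-176 + 27)*(-1/45196) = -149*(-1/45196) = 149/45196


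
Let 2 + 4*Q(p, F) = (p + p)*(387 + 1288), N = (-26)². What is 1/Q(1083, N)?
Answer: 1/907012 ≈ 1.1025e-6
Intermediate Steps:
N = 676
Q(p, F) = -½ + 1675*p/2 (Q(p, F) = -½ + ((p + p)*(387 + 1288))/4 = -½ + ((2*p)*1675)/4 = -½ + (3350*p)/4 = -½ + 1675*p/2)
1/Q(1083, N) = 1/(-½ + (1675/2)*1083) = 1/(-½ + 1814025/2) = 1/907012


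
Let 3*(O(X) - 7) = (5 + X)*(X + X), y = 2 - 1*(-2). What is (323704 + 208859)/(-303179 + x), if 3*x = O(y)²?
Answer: -1597689/908576 ≈ -1.7585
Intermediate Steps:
y = 4 (y = 2 + 2 = 4)
O(X) = 7 + 2*X*(5 + X)/3 (O(X) = 7 + ((5 + X)*(X + X))/3 = 7 + ((5 + X)*(2*X))/3 = 7 + (2*X*(5 + X))/3 = 7 + 2*X*(5 + X)/3)
x = 961/3 (x = (7 + (⅔)*4² + (10/3)*4)²/3 = (7 + (⅔)*16 + 40/3)²/3 = (7 + 32/3 + 40/3)²/3 = (⅓)*31² = (⅓)*961 = 961/3 ≈ 320.33)
(323704 + 208859)/(-303179 + x) = (323704 + 208859)/(-303179 + 961/3) = 532563/(-908576/3) = 532563*(-3/908576) = -1597689/908576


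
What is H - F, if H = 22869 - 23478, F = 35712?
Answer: -36321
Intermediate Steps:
H = -609
H - F = -609 - 1*35712 = -609 - 35712 = -36321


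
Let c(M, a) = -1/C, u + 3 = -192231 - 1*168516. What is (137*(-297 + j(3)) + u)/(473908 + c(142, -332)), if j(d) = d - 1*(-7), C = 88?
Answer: -35206072/41703903 ≈ -0.84419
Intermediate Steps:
u = -360750 (u = -3 + (-192231 - 1*168516) = -3 + (-192231 - 168516) = -3 - 360747 = -360750)
j(d) = 7 + d (j(d) = d + 7 = 7 + d)
c(M, a) = -1/88
(137*(-297 + j(3)) + u)/(473908 + c(142, -332)) = (137*(-297 + (7 + 3)) - 360750)/(473908 - 1/88) = (137*(-297 + 10) - 360750)/(41703903/88) = (137*(-287) - 360750)*(88/41703903) = (-39319 - 360750)*(88/41703903) = -400069*88/41703903 = -35206072/41703903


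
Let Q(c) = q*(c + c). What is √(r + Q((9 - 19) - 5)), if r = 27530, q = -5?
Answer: 4*√1730 ≈ 166.37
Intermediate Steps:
Q(c) = -10*c (Q(c) = -5*(c + c) = -10*c)
√(r + Q((9 - 19) - 5)) = √(27530 - 10*((9 - 19) - 5)) = √(27530 - 10*(-10 - 5)) = √(27530 - 10*(-15)) = √(27530 + 150) = √27680 = 4*√1730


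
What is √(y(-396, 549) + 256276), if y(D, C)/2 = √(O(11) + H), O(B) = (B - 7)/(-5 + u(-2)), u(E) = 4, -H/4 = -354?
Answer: 2*√(64069 + √353) ≈ 506.31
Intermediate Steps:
H = 1416 (H = -4*(-354) = 1416)
O(B) = 7 - B (O(B) = (B - 7)/(-5 + 4) = (-7 + B)/(-1) = (-7 + B)*(-1) = 7 - B)
y(D, C) = 4*√353 (y(D, C) = 2*√((7 - 1*11) + 1416) = 2*√((7 - 11) + 1416) = 2*√(-4 + 1416) = 2*√1412 = 2*(2*√353) = 4*√353)
√(y(-396, 549) + 256276) = √(4*√353 + 256276) = √(256276 + 4*√353)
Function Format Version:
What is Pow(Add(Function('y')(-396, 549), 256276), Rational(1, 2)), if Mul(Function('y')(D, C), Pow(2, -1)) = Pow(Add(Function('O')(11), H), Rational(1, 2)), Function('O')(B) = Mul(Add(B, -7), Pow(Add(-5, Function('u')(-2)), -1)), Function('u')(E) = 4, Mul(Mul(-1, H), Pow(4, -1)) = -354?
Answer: Mul(2, Pow(Add(64069, Pow(353, Rational(1, 2))), Rational(1, 2))) ≈ 506.31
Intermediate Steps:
H = 1416 (H = Mul(-4, -354) = 1416)
Function('O')(B) = Add(7, Mul(-1, B)) (Function('O')(B) = Mul(Add(B, -7), Pow(Add(-5, 4), -1)) = Mul(Add(-7, B), Pow(-1, -1)) = Mul(Add(-7, B), -1) = Add(7, Mul(-1, B)))
Function('y')(D, C) = Mul(4, Pow(353, Rational(1, 2))) (Function('y')(D, C) = Mul(2, Pow(Add(Add(7, Mul(-1, 11)), 1416), Rational(1, 2))) = Mul(2, Pow(Add(Add(7, -11), 1416), Rational(1, 2))) = Mul(2, Pow(Add(-4, 1416), Rational(1, 2))) = Mul(2, Pow(1412, Rational(1, 2))) = Mul(2, Mul(2, Pow(353, Rational(1, 2)))) = Mul(4, Pow(353, Rational(1, 2))))
Pow(Add(Function('y')(-396, 549), 256276), Rational(1, 2)) = Pow(Add(Mul(4, Pow(353, Rational(1, 2))), 256276), Rational(1, 2)) = Pow(Add(256276, Mul(4, Pow(353, Rational(1, 2)))), Rational(1, 2))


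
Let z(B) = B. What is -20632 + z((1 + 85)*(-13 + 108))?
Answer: -12462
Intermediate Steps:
-20632 + z((1 + 85)*(-13 + 108)) = -20632 + (1 + 85)*(-13 + 108) = -20632 + 86*95 = -20632 + 8170 = -12462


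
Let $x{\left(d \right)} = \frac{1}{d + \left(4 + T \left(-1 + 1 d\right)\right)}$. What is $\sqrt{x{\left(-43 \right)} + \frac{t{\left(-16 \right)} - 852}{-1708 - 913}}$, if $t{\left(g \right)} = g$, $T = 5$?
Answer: $\frac{\sqrt{150831916249}}{678839} \approx 0.57211$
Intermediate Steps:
$x{\left(d \right)} = \frac{1}{-1 + 6 d}$ ($x{\left(d \right)} = \frac{1}{d + \left(4 + 5 \left(-1 + 1 d\right)\right)} = \frac{1}{d + \left(4 + 5 \left(-1 + d\right)\right)} = \frac{1}{d + \left(4 + \left(-5 + 5 d\right)\right)} = \frac{1}{d + \left(-1 + 5 d\right)} = \frac{1}{-1 + 6 d}$)
$\sqrt{x{\left(-43 \right)} + \frac{t{\left(-16 \right)} - 852}{-1708 - 913}} = \sqrt{\frac{1}{-1 + 6 \left(-43\right)} + \frac{-16 - 852}{-1708 - 913}} = \sqrt{\frac{1}{-1 - 258} - \frac{868}{-2621}} = \sqrt{\frac{1}{-259} - - \frac{868}{2621}} = \sqrt{- \frac{1}{259} + \frac{868}{2621}} = \sqrt{\frac{222191}{678839}} = \frac{\sqrt{150831916249}}{678839}$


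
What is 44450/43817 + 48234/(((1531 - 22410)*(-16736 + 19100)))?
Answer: 365307945837/360452926342 ≈ 1.0135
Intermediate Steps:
44450/43817 + 48234/(((1531 - 22410)*(-16736 + 19100))) = 44450*(1/43817) + 48234/((-20879*2364)) = 44450/43817 + 48234/(-49357956) = 44450/43817 + 48234*(-1/49357956) = 44450/43817 - 8039/8226326 = 365307945837/360452926342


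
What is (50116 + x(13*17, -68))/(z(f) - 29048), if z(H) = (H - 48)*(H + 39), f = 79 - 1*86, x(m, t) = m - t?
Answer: -50405/30808 ≈ -1.6361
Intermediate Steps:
f = -7 (f = 79 - 86 = -7)
z(H) = (-48 + H)*(39 + H)
(50116 + x(13*17, -68))/(z(f) - 29048) = (50116 + (13*17 - 1*(-68)))/((-1872 + (-7)**2 - 9*(-7)) - 29048) = (50116 + (221 + 68))/((-1872 + 49 + 63) - 29048) = (50116 + 289)/(-1760 - 29048) = 50405/(-30808) = 50405*(-1/30808) = -50405/30808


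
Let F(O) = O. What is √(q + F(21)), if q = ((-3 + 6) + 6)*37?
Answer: √354 ≈ 18.815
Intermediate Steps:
q = 333 (q = (3 + 6)*37 = 9*37 = 333)
√(q + F(21)) = √(333 + 21) = √354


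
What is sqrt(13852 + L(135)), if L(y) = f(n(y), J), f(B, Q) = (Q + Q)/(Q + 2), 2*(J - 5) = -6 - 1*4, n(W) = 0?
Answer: 2*sqrt(3463) ≈ 117.69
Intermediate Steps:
J = 0 (J = 5 + (-6 - 1*4)/2 = 5 + (-6 - 4)/2 = 5 + (1/2)*(-10) = 5 - 5 = 0)
f(B, Q) = 2*Q/(2 + Q) (f(B, Q) = (2*Q)/(2 + Q) = 2*Q/(2 + Q))
L(y) = 0 (L(y) = 2*0/(2 + 0) = 2*0/2 = 2*0*(1/2) = 0)
sqrt(13852 + L(135)) = sqrt(13852 + 0) = sqrt(13852) = 2*sqrt(3463)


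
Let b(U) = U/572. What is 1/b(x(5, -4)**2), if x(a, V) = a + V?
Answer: 572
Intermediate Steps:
x(a, V) = V + a
b(U) = U/572 (b(U) = U*(1/572) = U/572)
1/b(x(5, -4)**2) = 1/((-4 + 5)**2/572) = 1/((1/572)*1**2) = 1/((1/572)*1) = 1/(1/572) = 572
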